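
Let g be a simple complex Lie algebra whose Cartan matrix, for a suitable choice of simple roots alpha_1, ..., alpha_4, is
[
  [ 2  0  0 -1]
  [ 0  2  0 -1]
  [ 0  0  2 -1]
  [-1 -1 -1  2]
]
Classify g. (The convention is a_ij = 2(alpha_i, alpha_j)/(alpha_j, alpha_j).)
type D_4

The matrix has rank 4 with 2's on the diagonal. Reading the off-diagonal entries as Dynkin edges (a single edge where a_ij = a_ji = -1; a double or triple edge where a_ij * a_ji = 2 or 3), the diagram is a chain of 2 nodes with a fork of two nodes at one end (D_4). One simple-root ordering that puts it in standard form is (alpha_2, alpha_4, alpha_1, alpha_3). So the algebra is type D_4, i.e. so(8).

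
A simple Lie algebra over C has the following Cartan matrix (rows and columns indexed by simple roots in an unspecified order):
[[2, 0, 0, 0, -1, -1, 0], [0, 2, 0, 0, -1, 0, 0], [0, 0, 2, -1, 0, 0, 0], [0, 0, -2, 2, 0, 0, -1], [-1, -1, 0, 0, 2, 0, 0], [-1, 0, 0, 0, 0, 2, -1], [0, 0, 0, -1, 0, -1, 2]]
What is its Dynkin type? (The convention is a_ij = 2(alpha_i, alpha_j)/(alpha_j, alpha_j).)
B_7

The matrix has rank 7 with 2's on the diagonal. Reading the off-diagonal entries as Dynkin edges (a single edge where a_ij = a_ji = -1; a double or triple edge where a_ij * a_ji = 2 or 3), the diagram is a chain of 7 nodes with a double edge at one end; the terminal node there is the unique short simple root (B_7). One simple-root ordering that puts it in standard form is (alpha_2, alpha_5, alpha_1, alpha_6, alpha_7, alpha_4, alpha_3). So the algebra is type B_7, i.e. so(15).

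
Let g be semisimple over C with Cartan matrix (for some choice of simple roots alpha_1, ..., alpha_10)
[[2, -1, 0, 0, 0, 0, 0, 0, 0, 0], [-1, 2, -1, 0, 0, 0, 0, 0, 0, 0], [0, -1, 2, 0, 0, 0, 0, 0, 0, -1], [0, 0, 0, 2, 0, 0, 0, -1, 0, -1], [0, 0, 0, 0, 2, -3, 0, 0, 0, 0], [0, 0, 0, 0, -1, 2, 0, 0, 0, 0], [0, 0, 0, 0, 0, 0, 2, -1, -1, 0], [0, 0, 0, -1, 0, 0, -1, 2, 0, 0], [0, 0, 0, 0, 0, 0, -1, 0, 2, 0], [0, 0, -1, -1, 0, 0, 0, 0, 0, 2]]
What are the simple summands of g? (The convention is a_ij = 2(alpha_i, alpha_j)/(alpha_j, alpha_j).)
A_8 (sl(9)) ⊕ G_2

The diagram associated to this matrix has two connected components: the simple roots {alpha_1, alpha_2, alpha_3, alpha_4, alpha_7, alpha_8, alpha_9, alpha_10} form a chain of 8 nodes with single edges (A_8), and {alpha_5, alpha_6} form two nodes joined by a triple edge (G_2). A semisimple Lie algebra decomposes uniquely as the direct sum of simple ideals, one per connected component of its Dynkin diagram, so g ≅ A_8 ⊕ G_2 (dimension 80 + 14 = 94).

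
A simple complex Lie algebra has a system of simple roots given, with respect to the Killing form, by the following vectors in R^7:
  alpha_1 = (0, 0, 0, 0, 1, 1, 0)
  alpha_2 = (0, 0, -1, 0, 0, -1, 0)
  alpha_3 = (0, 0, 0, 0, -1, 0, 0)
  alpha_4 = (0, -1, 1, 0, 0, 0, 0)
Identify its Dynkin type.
Compute the Cartan integers a_ij = 2(alpha_i, alpha_j)/(alpha_j, alpha_j); the resulting 4x4 Cartan matrix is
[[2, -1, -2, 0], [-1, 2, 0, -1], [-1, 0, 2, 0], [0, -1, 0, 2]].
The roots have two lengths (squared-length ratio 2:1); the short ones are alpha_{3}. The associated Dynkin diagram is a chain of 4 nodes with a double edge at one end; the terminal node there is the unique short simple root (B_4), so the type is B_4 (the algebra so(9)).

B4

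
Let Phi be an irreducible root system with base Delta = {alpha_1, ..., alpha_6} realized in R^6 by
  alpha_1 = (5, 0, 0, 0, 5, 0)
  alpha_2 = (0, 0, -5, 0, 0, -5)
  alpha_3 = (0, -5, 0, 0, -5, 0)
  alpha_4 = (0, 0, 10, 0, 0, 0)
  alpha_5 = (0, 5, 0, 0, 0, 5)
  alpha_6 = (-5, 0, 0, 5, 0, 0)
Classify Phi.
C_6

Compute the Cartan integers a_ij = 2(alpha_i, alpha_j)/(alpha_j, alpha_j); the resulting 6x6 Cartan matrix is
[[2, 0, -1, 0, 0, -1], [0, 2, 0, -1, -1, 0], [-1, 0, 2, 0, -1, 0], [0, -2, 0, 2, 0, 0], [0, -1, -1, 0, 2, 0], [-1, 0, 0, 0, 0, 2]].
The roots have two lengths (squared-length ratio 2:1); the short ones are alpha_{1,2,3,5,6}. The associated Dynkin diagram is a chain of 6 nodes with a double edge at one end; the terminal node there is the unique long simple root (C_6), so the type is C_6 (the algebra sp(12)).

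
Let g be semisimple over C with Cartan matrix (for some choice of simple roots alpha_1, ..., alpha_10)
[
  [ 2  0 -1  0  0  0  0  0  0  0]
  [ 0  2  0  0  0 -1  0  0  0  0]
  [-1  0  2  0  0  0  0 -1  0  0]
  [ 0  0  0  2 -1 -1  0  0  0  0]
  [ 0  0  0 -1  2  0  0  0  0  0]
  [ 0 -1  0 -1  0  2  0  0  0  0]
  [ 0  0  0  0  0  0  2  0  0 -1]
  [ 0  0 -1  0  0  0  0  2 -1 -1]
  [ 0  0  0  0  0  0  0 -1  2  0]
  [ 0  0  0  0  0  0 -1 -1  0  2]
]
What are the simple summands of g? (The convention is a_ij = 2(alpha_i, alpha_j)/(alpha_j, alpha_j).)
A_4 (sl(5)) ⊕ E_6

The diagram associated to this matrix has two connected components: the simple roots {alpha_2, alpha_4, alpha_5, alpha_6} form a chain of 4 nodes with single edges (A_4), and {alpha_1, alpha_3, alpha_7, alpha_8, alpha_9, alpha_10} form a chain of 5 nodes with one extra node attached to the third node from one end (E_6). A semisimple Lie algebra decomposes uniquely as the direct sum of simple ideals, one per connected component of its Dynkin diagram, so g ≅ A_4 ⊕ E_6 (dimension 24 + 78 = 102).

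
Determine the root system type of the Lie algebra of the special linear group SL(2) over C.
This is sl(2), which has dimension 2^2 - 1 = 3 and rank 2 - 1 = 1 (a Cartan subalgebra is the diagonal traceless matrices). In the classification of classical Lie algebras, the special linear algebra sl(n+1) has type A_n; here n = 1, so the Dynkin diagram is a chain of 1 nodes with single edges (A_1). Hence the type is A_1.

A1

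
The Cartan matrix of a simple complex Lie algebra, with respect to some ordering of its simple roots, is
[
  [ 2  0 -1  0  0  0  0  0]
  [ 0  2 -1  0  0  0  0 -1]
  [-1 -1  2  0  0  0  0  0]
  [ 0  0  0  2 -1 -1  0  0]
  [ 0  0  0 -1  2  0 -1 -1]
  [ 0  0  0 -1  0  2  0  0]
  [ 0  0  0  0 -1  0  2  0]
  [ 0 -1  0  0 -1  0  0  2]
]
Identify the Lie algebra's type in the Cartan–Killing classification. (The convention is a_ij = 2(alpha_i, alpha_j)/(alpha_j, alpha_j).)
The matrix has rank 8 with 2's on the diagonal. Reading the off-diagonal entries as Dynkin edges (a single edge where a_ij = a_ji = -1; a double or triple edge where a_ij * a_ji = 2 or 3), the diagram is a chain of 7 nodes with one extra node attached to the third node from one end (E_8). One simple-root ordering that puts it in standard form is (alpha_6, alpha_7, alpha_4, alpha_5, alpha_8, alpha_2, alpha_3, alpha_1). So the algebra is type E_8.

type E_8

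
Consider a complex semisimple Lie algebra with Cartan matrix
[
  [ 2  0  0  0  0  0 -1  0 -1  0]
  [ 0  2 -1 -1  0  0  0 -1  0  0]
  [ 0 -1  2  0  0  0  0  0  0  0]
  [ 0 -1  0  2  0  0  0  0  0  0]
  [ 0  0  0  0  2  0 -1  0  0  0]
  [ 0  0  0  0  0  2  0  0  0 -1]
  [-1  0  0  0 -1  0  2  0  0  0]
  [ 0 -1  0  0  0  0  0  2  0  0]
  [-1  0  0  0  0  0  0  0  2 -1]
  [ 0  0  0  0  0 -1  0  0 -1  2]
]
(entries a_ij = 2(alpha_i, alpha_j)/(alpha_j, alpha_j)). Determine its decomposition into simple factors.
The diagram associated to this matrix has two connected components: the simple roots {alpha_1, alpha_5, alpha_6, alpha_7, alpha_9, alpha_10} form a chain of 6 nodes with single edges (A_6), and {alpha_2, alpha_3, alpha_4, alpha_8} form a chain of 2 nodes with a fork of two nodes at one end (D_4). A semisimple Lie algebra decomposes uniquely as the direct sum of simple ideals, one per connected component of its Dynkin diagram, so g ≅ A_6 ⊕ D_4 (dimension 48 + 28 = 76).

A_6 + D_4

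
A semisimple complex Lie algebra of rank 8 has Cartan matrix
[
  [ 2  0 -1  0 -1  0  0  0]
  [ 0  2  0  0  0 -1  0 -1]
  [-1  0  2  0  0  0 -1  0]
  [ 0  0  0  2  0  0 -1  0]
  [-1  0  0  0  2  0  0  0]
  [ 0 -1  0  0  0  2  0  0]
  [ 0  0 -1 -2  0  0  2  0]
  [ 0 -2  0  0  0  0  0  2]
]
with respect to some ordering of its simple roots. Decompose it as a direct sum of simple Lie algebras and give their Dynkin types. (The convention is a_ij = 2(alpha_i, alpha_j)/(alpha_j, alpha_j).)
The diagram associated to this matrix has two connected components: the simple roots {alpha_1, alpha_3, alpha_4, alpha_5, alpha_7} form a chain of 5 nodes with a double edge at one end; the terminal node there is the unique short simple root (B_5), and {alpha_2, alpha_6, alpha_8} form a chain of 3 nodes with a double edge at one end; the terminal node there is the unique long simple root (C_3). A semisimple Lie algebra decomposes uniquely as the direct sum of simple ideals, one per connected component of its Dynkin diagram, so g ≅ B_5 ⊕ C_3 (dimension 55 + 21 = 76).

B5 ⊕ C3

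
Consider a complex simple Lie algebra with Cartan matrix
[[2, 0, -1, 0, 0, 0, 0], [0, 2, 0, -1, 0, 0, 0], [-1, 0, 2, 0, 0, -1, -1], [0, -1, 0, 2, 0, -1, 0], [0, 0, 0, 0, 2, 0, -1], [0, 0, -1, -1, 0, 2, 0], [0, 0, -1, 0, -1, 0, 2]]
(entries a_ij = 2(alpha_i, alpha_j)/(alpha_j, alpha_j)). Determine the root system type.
E7

The matrix has rank 7 with 2's on the diagonal. Reading the off-diagonal entries as Dynkin edges (a single edge where a_ij = a_ji = -1; a double or triple edge where a_ij * a_ji = 2 or 3), the diagram is a chain of 6 nodes with one extra node attached to the third node from one end (E_7). One simple-root ordering that puts it in standard form is (alpha_5, alpha_1, alpha_7, alpha_3, alpha_6, alpha_4, alpha_2). So the algebra is type E_7.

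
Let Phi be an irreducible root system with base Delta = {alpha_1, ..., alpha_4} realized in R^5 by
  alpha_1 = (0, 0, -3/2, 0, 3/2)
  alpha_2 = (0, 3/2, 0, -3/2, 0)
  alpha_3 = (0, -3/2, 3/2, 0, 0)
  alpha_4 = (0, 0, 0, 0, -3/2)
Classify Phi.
B_4 (so(9))

Compute the Cartan integers a_ij = 2(alpha_i, alpha_j)/(alpha_j, alpha_j); the resulting 4x4 Cartan matrix is
[[2, 0, -1, -2], [0, 2, -1, 0], [-1, -1, 2, 0], [-1, 0, 0, 2]].
The roots have two lengths (squared-length ratio 2:1); the short ones are alpha_{4}. The associated Dynkin diagram is a chain of 4 nodes with a double edge at one end; the terminal node there is the unique short simple root (B_4), so the type is B_4 (the algebra so(9)).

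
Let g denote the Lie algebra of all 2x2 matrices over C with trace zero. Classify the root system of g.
This is sl(2), which has dimension 2^2 - 1 = 3 and rank 2 - 1 = 1 (a Cartan subalgebra is the diagonal traceless matrices). In the classification of classical Lie algebras, the special linear algebra sl(n+1) has type A_n; here n = 1, so the Dynkin diagram is a chain of 1 nodes with single edges (A_1). Hence the type is A_1.

A_1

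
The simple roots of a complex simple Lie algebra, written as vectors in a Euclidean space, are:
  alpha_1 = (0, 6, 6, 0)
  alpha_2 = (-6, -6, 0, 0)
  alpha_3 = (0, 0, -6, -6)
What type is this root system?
A3

Compute the Cartan integers a_ij = 2(alpha_i, alpha_j)/(alpha_j, alpha_j); the resulting 3x3 Cartan matrix is
[[2, -1, -1], [-1, 2, 0], [-1, 0, 2]].
All simple roots have the same length, so the diagram is simply laced. The associated Dynkin diagram is a chain of 3 nodes with single edges (A_3), so the type is A_3 (the algebra sl(4)).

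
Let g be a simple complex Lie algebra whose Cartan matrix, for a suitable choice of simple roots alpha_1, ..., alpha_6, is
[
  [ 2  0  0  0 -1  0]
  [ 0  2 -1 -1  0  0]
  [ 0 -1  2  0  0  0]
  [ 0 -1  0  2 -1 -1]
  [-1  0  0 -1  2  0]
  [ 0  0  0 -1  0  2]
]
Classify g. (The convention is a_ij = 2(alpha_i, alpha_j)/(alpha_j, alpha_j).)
The matrix has rank 6 with 2's on the diagonal. Reading the off-diagonal entries as Dynkin edges (a single edge where a_ij = a_ji = -1; a double or triple edge where a_ij * a_ji = 2 or 3), the diagram is a chain of 5 nodes with one extra node attached to the third node from one end (E_6). One simple-root ordering that puts it in standard form is (alpha_1, alpha_6, alpha_5, alpha_4, alpha_2, alpha_3). So the algebra is type E_6.

type E_6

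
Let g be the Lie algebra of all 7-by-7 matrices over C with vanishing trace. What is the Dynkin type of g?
This is sl(7), which has dimension 7^2 - 1 = 48 and rank 7 - 1 = 6 (a Cartan subalgebra is the diagonal traceless matrices). In the classification of classical Lie algebras, the special linear algebra sl(n+1) has type A_n; here n = 6, so the Dynkin diagram is a chain of 6 nodes with single edges (A_6). Hence the type is A_6.

A_6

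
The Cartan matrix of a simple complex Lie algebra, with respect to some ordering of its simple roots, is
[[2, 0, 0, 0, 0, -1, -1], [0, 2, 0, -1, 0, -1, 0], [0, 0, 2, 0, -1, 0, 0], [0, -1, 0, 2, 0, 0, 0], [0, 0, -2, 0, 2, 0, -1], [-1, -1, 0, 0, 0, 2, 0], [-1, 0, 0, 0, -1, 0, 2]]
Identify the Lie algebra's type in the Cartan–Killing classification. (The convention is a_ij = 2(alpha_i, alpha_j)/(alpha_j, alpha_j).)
The matrix has rank 7 with 2's on the diagonal. Reading the off-diagonal entries as Dynkin edges (a single edge where a_ij = a_ji = -1; a double or triple edge where a_ij * a_ji = 2 or 3), the diagram is a chain of 7 nodes with a double edge at one end; the terminal node there is the unique short simple root (B_7). One simple-root ordering that puts it in standard form is (alpha_4, alpha_2, alpha_6, alpha_1, alpha_7, alpha_5, alpha_3). So the algebra is type B_7, i.e. so(15).

type B_7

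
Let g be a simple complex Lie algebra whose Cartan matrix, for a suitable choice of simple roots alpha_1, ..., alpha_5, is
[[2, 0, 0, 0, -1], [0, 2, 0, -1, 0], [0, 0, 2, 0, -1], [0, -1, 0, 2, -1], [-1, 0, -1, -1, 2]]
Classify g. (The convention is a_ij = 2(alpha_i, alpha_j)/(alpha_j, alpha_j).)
The matrix has rank 5 with 2's on the diagonal. Reading the off-diagonal entries as Dynkin edges (a single edge where a_ij = a_ji = -1; a double or triple edge where a_ij * a_ji = 2 or 3), the diagram is a chain of 3 nodes with a fork of two nodes at one end (D_5). One simple-root ordering that puts it in standard form is (alpha_2, alpha_4, alpha_5, alpha_3, alpha_1). So the algebra is type D_5, i.e. so(10).

D_5 (so(10))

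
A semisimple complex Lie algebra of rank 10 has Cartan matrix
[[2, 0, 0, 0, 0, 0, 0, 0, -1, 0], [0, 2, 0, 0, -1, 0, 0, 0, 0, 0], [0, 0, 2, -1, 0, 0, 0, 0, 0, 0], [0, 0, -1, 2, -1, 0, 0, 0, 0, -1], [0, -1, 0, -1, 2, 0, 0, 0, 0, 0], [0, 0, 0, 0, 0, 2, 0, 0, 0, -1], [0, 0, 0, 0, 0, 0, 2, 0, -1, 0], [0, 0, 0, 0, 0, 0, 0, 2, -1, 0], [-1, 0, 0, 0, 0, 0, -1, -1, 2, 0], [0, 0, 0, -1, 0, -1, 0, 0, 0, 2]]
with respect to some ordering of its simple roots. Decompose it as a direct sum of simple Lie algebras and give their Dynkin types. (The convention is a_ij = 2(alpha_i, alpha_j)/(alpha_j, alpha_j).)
The diagram associated to this matrix has two connected components: the simple roots {alpha_1, alpha_7, alpha_8, alpha_9} form a chain of 2 nodes with a fork of two nodes at one end (D_4), and {alpha_2, alpha_3, alpha_4, alpha_5, alpha_6, alpha_10} form a chain of 5 nodes with one extra node attached to the third node from one end (E_6). A semisimple Lie algebra decomposes uniquely as the direct sum of simple ideals, one per connected component of its Dynkin diagram, so g ≅ D_4 ⊕ E_6 (dimension 28 + 78 = 106).

D_4 + E_6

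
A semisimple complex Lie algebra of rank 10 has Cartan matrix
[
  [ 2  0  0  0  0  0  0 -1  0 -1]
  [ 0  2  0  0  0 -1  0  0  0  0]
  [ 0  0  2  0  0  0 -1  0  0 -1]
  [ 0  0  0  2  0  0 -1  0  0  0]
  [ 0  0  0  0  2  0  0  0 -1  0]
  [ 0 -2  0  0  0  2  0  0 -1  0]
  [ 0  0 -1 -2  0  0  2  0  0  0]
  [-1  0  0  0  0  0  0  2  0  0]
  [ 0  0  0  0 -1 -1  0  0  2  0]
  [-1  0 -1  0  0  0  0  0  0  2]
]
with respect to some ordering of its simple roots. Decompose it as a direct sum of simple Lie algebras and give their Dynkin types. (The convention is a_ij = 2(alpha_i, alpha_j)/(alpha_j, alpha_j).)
B_4 ⊕ B_6

The diagram associated to this matrix has two connected components: the simple roots {alpha_2, alpha_5, alpha_6, alpha_9} form a chain of 4 nodes with a double edge at one end; the terminal node there is the unique short simple root (B_4), and {alpha_1, alpha_3, alpha_4, alpha_7, alpha_8, alpha_10} form a chain of 6 nodes with a double edge at one end; the terminal node there is the unique short simple root (B_6). A semisimple Lie algebra decomposes uniquely as the direct sum of simple ideals, one per connected component of its Dynkin diagram, so g ≅ B_4 ⊕ B_6 (dimension 36 + 78 = 114).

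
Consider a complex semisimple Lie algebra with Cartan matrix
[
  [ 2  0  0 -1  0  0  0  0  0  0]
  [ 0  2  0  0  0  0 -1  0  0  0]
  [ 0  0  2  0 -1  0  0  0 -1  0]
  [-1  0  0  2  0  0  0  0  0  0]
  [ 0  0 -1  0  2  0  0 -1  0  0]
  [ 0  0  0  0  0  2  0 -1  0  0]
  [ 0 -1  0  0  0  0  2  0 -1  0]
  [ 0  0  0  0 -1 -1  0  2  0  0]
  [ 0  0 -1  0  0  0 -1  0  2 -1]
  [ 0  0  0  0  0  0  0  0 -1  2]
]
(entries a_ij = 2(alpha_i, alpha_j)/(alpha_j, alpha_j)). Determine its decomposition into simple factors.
The diagram associated to this matrix has two connected components: the simple roots {alpha_1, alpha_4} form a chain of 2 nodes with single edges (A_2), and {alpha_2, alpha_3, alpha_5, alpha_6, alpha_7, alpha_8, alpha_9, alpha_10} form a chain of 7 nodes with one extra node attached to the third node from one end (E_8). A semisimple Lie algebra decomposes uniquely as the direct sum of simple ideals, one per connected component of its Dynkin diagram, so g ≅ A_2 ⊕ E_8 (dimension 8 + 248 = 256).

A2 + E8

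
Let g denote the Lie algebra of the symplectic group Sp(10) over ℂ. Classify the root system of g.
This is sp(10), which has dimension 10(10+1)/2 = 55 and rank 10/2 = 5. In the classification of classical Lie algebras, the symplectic algebra sp(2n) has type C_n; here n = 5, so the Dynkin diagram is a chain of 5 nodes with a double edge at one end; the terminal node there is the unique long simple root (C_5). Hence the type is C_5.

C5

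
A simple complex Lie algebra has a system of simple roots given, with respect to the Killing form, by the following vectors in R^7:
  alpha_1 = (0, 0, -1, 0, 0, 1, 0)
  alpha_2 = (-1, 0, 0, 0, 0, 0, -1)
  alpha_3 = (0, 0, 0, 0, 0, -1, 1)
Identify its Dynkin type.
A3

Compute the Cartan integers a_ij = 2(alpha_i, alpha_j)/(alpha_j, alpha_j); the resulting 3x3 Cartan matrix is
[[2, 0, -1], [0, 2, -1], [-1, -1, 2]].
All simple roots have the same length, so the diagram is simply laced. The associated Dynkin diagram is a chain of 3 nodes with single edges (A_3), so the type is A_3 (the algebra sl(4)).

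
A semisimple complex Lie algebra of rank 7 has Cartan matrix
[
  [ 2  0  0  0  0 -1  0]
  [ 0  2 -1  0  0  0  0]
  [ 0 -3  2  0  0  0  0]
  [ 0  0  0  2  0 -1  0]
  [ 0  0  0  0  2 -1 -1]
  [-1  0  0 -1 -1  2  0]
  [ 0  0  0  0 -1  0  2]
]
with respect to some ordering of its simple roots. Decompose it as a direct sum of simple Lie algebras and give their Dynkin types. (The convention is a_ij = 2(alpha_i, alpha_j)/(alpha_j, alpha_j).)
The diagram associated to this matrix has two connected components: the simple roots {alpha_1, alpha_4, alpha_5, alpha_6, alpha_7} form a chain of 3 nodes with a fork of two nodes at one end (D_5), and {alpha_2, alpha_3} form two nodes joined by a triple edge (G_2). A semisimple Lie algebra decomposes uniquely as the direct sum of simple ideals, one per connected component of its Dynkin diagram, so g ≅ D_5 ⊕ G_2 (dimension 45 + 14 = 59).

D_5 (so(10)) + G_2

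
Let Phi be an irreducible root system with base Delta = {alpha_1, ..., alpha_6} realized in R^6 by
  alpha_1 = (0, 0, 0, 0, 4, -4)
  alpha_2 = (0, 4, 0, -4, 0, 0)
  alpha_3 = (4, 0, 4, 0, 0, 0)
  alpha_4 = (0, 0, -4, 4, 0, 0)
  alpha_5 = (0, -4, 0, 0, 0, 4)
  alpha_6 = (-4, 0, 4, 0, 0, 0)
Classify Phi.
type D_6

Compute the Cartan integers a_ij = 2(alpha_i, alpha_j)/(alpha_j, alpha_j); the resulting 6x6 Cartan matrix is
[[2, 0, 0, 0, -1, 0], [0, 2, 0, -1, -1, 0], [0, 0, 2, -1, 0, 0], [0, -1, -1, 2, 0, -1], [-1, -1, 0, 0, 2, 0], [0, 0, 0, -1, 0, 2]].
All simple roots have the same length, so the diagram is simply laced. The associated Dynkin diagram is a chain of 4 nodes with a fork of two nodes at one end (D_6), so the type is D_6 (the algebra so(12)).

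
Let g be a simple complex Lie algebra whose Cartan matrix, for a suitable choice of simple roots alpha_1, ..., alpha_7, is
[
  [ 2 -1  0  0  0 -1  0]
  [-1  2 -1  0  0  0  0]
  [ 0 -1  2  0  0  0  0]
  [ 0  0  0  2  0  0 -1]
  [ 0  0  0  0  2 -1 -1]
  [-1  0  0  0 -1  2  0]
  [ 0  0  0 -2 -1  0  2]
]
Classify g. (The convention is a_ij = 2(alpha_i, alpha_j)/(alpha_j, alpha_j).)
The matrix has rank 7 with 2's on the diagonal. Reading the off-diagonal entries as Dynkin edges (a single edge where a_ij = a_ji = -1; a double or triple edge where a_ij * a_ji = 2 or 3), the diagram is a chain of 7 nodes with a double edge at one end; the terminal node there is the unique short simple root (B_7). One simple-root ordering that puts it in standard form is (alpha_3, alpha_2, alpha_1, alpha_6, alpha_5, alpha_7, alpha_4). So the algebra is type B_7, i.e. so(15).

B_7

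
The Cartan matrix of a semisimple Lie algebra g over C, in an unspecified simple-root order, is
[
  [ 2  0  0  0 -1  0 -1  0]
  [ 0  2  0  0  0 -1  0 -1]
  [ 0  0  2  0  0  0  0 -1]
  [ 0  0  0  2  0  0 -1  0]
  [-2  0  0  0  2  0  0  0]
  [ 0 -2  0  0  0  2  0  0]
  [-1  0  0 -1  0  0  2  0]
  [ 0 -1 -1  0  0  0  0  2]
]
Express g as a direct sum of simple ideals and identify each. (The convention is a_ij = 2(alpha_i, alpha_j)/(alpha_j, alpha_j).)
type C_4 + type C_4

The diagram associated to this matrix has two connected components: the simple roots {alpha_1, alpha_4, alpha_5, alpha_7} form a chain of 4 nodes with a double edge at one end; the terminal node there is the unique long simple root (C_4), and {alpha_2, alpha_3, alpha_6, alpha_8} form a chain of 4 nodes with a double edge at one end; the terminal node there is the unique long simple root (C_4). A semisimple Lie algebra decomposes uniquely as the direct sum of simple ideals, one per connected component of its Dynkin diagram, so g ≅ C_4 ⊕ C_4 (dimension 36 + 36 = 72).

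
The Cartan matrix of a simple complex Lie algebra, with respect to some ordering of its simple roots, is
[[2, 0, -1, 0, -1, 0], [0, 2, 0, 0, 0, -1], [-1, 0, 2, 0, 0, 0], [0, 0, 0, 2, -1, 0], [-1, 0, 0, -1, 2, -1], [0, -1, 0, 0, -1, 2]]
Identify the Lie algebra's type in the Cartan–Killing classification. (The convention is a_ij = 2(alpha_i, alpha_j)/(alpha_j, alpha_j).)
E_6

The matrix has rank 6 with 2's on the diagonal. Reading the off-diagonal entries as Dynkin edges (a single edge where a_ij = a_ji = -1; a double or triple edge where a_ij * a_ji = 2 or 3), the diagram is a chain of 5 nodes with one extra node attached to the third node from one end (E_6). One simple-root ordering that puts it in standard form is (alpha_2, alpha_4, alpha_6, alpha_5, alpha_1, alpha_3). So the algebra is type E_6.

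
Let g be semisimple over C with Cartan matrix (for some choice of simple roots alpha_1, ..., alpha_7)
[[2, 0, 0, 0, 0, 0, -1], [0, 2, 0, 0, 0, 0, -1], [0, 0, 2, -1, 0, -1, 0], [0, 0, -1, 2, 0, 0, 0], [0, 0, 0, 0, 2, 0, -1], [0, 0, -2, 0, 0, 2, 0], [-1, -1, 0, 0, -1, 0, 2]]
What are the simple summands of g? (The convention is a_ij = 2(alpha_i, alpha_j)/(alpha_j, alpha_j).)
type C_3 ⊕ type D_4

The diagram associated to this matrix has two connected components: the simple roots {alpha_3, alpha_4, alpha_6} form a chain of 3 nodes with a double edge at one end; the terminal node there is the unique long simple root (C_3), and {alpha_1, alpha_2, alpha_5, alpha_7} form a chain of 2 nodes with a fork of two nodes at one end (D_4). A semisimple Lie algebra decomposes uniquely as the direct sum of simple ideals, one per connected component of its Dynkin diagram, so g ≅ C_3 ⊕ D_4 (dimension 21 + 28 = 49).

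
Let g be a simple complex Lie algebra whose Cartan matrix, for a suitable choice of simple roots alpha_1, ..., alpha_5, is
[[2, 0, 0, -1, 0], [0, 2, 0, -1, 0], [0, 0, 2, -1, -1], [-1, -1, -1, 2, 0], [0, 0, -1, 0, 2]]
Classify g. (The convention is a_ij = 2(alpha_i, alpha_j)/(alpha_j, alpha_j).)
D_5

The matrix has rank 5 with 2's on the diagonal. Reading the off-diagonal entries as Dynkin edges (a single edge where a_ij = a_ji = -1; a double or triple edge where a_ij * a_ji = 2 or 3), the diagram is a chain of 3 nodes with a fork of two nodes at one end (D_5). One simple-root ordering that puts it in standard form is (alpha_5, alpha_3, alpha_4, alpha_2, alpha_1). So the algebra is type D_5, i.e. so(10).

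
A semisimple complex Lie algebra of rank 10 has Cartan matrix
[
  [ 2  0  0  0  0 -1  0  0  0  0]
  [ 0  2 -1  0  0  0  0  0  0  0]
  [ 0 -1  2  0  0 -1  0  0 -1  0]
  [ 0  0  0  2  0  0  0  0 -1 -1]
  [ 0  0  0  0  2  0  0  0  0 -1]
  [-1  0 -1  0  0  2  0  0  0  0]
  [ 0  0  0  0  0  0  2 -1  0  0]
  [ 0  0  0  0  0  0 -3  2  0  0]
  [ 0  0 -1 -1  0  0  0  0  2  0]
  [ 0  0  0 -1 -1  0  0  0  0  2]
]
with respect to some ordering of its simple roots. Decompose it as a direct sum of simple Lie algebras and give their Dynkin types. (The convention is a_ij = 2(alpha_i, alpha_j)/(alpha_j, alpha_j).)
The diagram associated to this matrix has two connected components: the simple roots {alpha_1, alpha_2, alpha_3, alpha_4, alpha_5, alpha_6, alpha_9, alpha_10} form a chain of 7 nodes with one extra node attached to the third node from one end (E_8), and {alpha_7, alpha_8} form two nodes joined by a triple edge (G_2). A semisimple Lie algebra decomposes uniquely as the direct sum of simple ideals, one per connected component of its Dynkin diagram, so g ≅ E_8 ⊕ G_2 (dimension 248 + 14 = 262).

E_8 + G_2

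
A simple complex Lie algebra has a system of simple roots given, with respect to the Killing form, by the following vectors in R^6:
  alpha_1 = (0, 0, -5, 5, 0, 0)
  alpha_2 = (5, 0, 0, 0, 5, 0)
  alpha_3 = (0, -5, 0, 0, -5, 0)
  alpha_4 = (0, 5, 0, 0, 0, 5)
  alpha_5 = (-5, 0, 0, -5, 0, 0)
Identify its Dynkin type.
Compute the Cartan integers a_ij = 2(alpha_i, alpha_j)/(alpha_j, alpha_j); the resulting 5x5 Cartan matrix is
[[2, 0, 0, 0, -1], [0, 2, -1, 0, -1], [0, -1, 2, -1, 0], [0, 0, -1, 2, 0], [-1, -1, 0, 0, 2]].
All simple roots have the same length, so the diagram is simply laced. The associated Dynkin diagram is a chain of 5 nodes with single edges (A_5), so the type is A_5 (the algebra sl(6)).

type A_5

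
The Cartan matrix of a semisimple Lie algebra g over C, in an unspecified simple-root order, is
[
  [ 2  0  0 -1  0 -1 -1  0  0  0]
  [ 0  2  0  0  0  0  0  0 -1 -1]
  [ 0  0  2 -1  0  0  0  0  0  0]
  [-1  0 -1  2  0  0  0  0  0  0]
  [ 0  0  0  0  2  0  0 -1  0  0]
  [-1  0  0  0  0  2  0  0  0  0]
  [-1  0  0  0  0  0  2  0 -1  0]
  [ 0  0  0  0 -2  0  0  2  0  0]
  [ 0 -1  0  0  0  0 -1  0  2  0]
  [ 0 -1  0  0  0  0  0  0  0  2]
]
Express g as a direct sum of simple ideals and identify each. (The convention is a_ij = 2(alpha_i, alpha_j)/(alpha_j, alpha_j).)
The diagram associated to this matrix has two connected components: the simple roots {alpha_5, alpha_8} form a chain of 2 nodes with a double edge at one end; the terminal node there is the unique short simple root (B_2), and {alpha_1, alpha_2, alpha_3, alpha_4, alpha_6, alpha_7, alpha_9, alpha_10} form a chain of 7 nodes with one extra node attached to the third node from one end (E_8). A semisimple Lie algebra decomposes uniquely as the direct sum of simple ideals, one per connected component of its Dynkin diagram, so g ≅ B_2 ⊕ E_8 (dimension 10 + 248 = 258).

B_2 + E_8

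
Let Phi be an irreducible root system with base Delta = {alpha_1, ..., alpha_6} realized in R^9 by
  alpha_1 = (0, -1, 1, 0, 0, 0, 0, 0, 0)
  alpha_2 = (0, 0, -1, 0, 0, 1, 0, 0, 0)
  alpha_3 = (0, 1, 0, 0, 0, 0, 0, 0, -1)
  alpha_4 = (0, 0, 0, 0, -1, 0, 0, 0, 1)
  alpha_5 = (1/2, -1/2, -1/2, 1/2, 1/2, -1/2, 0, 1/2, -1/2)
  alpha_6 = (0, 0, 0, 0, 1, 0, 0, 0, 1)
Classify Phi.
Compute the Cartan integers a_ij = 2(alpha_i, alpha_j)/(alpha_j, alpha_j); the resulting 6x6 Cartan matrix is
[[2, -1, -1, 0, 0, 0], [-1, 2, 0, 0, 0, 0], [-1, 0, 2, -1, 0, -1], [0, 0, -1, 2, -1, 0], [0, 0, 0, -1, 2, 0], [0, 0, -1, 0, 0, 2]].
All simple roots have the same length, so the diagram is simply laced. The associated Dynkin diagram is a chain of 5 nodes with one extra node attached to the third node from one end (E_6), so the type is E_6.

E6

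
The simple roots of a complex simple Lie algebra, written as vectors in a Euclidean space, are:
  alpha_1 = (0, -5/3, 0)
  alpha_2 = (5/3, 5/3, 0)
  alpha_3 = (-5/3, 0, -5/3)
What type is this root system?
Compute the Cartan integers a_ij = 2(alpha_i, alpha_j)/(alpha_j, alpha_j); the resulting 3x3 Cartan matrix is
[[2, -1, 0], [-2, 2, -1], [0, -1, 2]].
The roots have two lengths (squared-length ratio 2:1); the short ones are alpha_{1}. The associated Dynkin diagram is a chain of 3 nodes with a double edge at one end; the terminal node there is the unique short simple root (B_3), so the type is B_3 (the algebra so(7)).

B3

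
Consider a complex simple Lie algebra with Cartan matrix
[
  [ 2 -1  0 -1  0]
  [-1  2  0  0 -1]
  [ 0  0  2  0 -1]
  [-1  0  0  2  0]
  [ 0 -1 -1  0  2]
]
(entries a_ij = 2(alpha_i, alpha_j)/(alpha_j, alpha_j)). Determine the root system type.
The matrix has rank 5 with 2's on the diagonal. Reading the off-diagonal entries as Dynkin edges (a single edge where a_ij = a_ji = -1; a double or triple edge where a_ij * a_ji = 2 or 3), the diagram is a chain of 5 nodes with single edges (A_5). One simple-root ordering that puts it in standard form is (alpha_4, alpha_1, alpha_2, alpha_5, alpha_3). So the algebra is type A_5, i.e. sl(6).

A5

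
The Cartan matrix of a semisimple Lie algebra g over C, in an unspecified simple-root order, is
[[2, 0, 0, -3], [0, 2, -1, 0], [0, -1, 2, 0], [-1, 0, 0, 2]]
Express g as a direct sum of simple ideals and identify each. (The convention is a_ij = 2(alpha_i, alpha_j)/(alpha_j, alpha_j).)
The diagram associated to this matrix has two connected components: the simple roots {alpha_2, alpha_3} form a chain of 2 nodes with single edges (A_2), and {alpha_1, alpha_4} form two nodes joined by a triple edge (G_2). A semisimple Lie algebra decomposes uniquely as the direct sum of simple ideals, one per connected component of its Dynkin diagram, so g ≅ A_2 ⊕ G_2 (dimension 8 + 14 = 22).

A_2 + G_2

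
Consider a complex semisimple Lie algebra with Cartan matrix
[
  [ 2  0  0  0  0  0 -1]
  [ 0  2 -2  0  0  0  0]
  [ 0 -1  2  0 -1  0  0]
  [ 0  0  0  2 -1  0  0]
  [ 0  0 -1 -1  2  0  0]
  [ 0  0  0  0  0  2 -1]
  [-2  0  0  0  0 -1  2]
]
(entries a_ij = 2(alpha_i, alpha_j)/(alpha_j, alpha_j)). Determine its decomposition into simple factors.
B_3 (so(7)) ⊕ C_4 (sp(8))

The diagram associated to this matrix has two connected components: the simple roots {alpha_1, alpha_6, alpha_7} form a chain of 3 nodes with a double edge at one end; the terminal node there is the unique short simple root (B_3), and {alpha_2, alpha_3, alpha_4, alpha_5} form a chain of 4 nodes with a double edge at one end; the terminal node there is the unique long simple root (C_4). A semisimple Lie algebra decomposes uniquely as the direct sum of simple ideals, one per connected component of its Dynkin diagram, so g ≅ B_3 ⊕ C_4 (dimension 21 + 36 = 57).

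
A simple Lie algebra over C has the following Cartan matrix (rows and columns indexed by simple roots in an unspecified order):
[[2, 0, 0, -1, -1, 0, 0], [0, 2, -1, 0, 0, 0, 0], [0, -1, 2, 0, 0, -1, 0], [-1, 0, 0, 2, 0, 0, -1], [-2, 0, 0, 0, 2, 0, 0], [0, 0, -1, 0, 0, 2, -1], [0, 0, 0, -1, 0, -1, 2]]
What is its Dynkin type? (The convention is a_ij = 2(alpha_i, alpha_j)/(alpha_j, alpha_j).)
The matrix has rank 7 with 2's on the diagonal. Reading the off-diagonal entries as Dynkin edges (a single edge where a_ij = a_ji = -1; a double or triple edge where a_ij * a_ji = 2 or 3), the diagram is a chain of 7 nodes with a double edge at one end; the terminal node there is the unique long simple root (C_7). One simple-root ordering that puts it in standard form is (alpha_2, alpha_3, alpha_6, alpha_7, alpha_4, alpha_1, alpha_5). So the algebra is type C_7, i.e. sp(14).

C_7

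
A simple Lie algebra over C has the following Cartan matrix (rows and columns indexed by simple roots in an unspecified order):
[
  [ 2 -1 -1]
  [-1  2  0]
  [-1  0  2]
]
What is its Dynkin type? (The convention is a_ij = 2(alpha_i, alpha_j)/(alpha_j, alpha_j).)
A_3 (sl(4))

The matrix has rank 3 with 2's on the diagonal. Reading the off-diagonal entries as Dynkin edges (a single edge where a_ij = a_ji = -1; a double or triple edge where a_ij * a_ji = 2 or 3), the diagram is a chain of 3 nodes with single edges (A_3). One simple-root ordering that puts it in standard form is (alpha_2, alpha_1, alpha_3). So the algebra is type A_3, i.e. sl(4).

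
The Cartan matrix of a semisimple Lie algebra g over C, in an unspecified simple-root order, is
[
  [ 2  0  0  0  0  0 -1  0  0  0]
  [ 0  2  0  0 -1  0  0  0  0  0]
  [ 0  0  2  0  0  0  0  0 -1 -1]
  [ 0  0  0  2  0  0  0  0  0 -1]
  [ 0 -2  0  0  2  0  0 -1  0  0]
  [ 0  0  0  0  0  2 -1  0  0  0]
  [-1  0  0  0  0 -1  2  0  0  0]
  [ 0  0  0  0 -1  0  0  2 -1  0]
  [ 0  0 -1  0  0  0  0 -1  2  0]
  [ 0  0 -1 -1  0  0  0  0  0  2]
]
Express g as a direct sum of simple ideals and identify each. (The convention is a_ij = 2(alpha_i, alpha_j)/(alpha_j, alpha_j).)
type A_3 + type B_7

The diagram associated to this matrix has two connected components: the simple roots {alpha_1, alpha_6, alpha_7} form a chain of 3 nodes with single edges (A_3), and {alpha_2, alpha_3, alpha_4, alpha_5, alpha_8, alpha_9, alpha_10} form a chain of 7 nodes with a double edge at one end; the terminal node there is the unique short simple root (B_7). A semisimple Lie algebra decomposes uniquely as the direct sum of simple ideals, one per connected component of its Dynkin diagram, so g ≅ A_3 ⊕ B_7 (dimension 15 + 105 = 120).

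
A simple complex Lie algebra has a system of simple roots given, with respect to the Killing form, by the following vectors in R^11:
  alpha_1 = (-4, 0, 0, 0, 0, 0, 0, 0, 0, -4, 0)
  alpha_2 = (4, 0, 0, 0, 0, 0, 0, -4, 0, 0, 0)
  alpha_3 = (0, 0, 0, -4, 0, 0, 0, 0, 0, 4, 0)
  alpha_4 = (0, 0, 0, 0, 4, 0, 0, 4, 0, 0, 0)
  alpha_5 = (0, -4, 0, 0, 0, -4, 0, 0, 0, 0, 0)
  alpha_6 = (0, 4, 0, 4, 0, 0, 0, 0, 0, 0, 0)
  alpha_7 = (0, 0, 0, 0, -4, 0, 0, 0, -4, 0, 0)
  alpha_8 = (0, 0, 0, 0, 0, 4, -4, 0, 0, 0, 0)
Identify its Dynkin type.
Compute the Cartan integers a_ij = 2(alpha_i, alpha_j)/(alpha_j, alpha_j); the resulting 8x8 Cartan matrix is
[[2, -1, -1, 0, 0, 0, 0, 0], [-1, 2, 0, -1, 0, 0, 0, 0], [-1, 0, 2, 0, 0, -1, 0, 0], [0, -1, 0, 2, 0, 0, -1, 0], [0, 0, 0, 0, 2, -1, 0, -1], [0, 0, -1, 0, -1, 2, 0, 0], [0, 0, 0, -1, 0, 0, 2, 0], [0, 0, 0, 0, -1, 0, 0, 2]].
All simple roots have the same length, so the diagram is simply laced. The associated Dynkin diagram is a chain of 8 nodes with single edges (A_8), so the type is A_8 (the algebra sl(9)).

A_8 (sl(9))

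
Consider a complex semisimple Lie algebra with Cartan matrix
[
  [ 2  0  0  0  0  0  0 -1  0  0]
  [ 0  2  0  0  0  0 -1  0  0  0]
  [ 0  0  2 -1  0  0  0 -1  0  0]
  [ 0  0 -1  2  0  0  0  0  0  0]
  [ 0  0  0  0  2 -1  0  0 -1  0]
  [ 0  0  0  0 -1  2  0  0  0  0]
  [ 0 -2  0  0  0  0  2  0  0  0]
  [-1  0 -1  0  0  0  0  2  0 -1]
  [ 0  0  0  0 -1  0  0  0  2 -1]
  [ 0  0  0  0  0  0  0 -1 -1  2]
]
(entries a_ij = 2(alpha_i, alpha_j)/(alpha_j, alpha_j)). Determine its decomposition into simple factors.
B_2 ⊕ E_8

The diagram associated to this matrix has two connected components: the simple roots {alpha_2, alpha_7} form a chain of 2 nodes with a double edge at one end; the terminal node there is the unique short simple root (B_2), and {alpha_1, alpha_3, alpha_4, alpha_5, alpha_6, alpha_8, alpha_9, alpha_10} form a chain of 7 nodes with one extra node attached to the third node from one end (E_8). A semisimple Lie algebra decomposes uniquely as the direct sum of simple ideals, one per connected component of its Dynkin diagram, so g ≅ B_2 ⊕ E_8 (dimension 10 + 248 = 258).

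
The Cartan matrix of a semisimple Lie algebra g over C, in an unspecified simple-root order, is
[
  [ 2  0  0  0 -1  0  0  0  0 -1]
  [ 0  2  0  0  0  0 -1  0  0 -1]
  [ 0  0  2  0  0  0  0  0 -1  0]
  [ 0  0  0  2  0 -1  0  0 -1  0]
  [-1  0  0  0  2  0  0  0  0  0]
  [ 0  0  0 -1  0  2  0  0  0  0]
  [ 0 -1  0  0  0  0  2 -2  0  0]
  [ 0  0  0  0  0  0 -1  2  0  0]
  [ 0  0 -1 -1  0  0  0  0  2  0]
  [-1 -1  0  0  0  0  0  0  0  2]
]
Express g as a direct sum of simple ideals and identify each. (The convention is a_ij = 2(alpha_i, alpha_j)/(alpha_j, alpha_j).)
The diagram associated to this matrix has two connected components: the simple roots {alpha_3, alpha_4, alpha_6, alpha_9} form a chain of 4 nodes with single edges (A_4), and {alpha_1, alpha_2, alpha_5, alpha_7, alpha_8, alpha_10} form a chain of 6 nodes with a double edge at one end; the terminal node there is the unique short simple root (B_6). A semisimple Lie algebra decomposes uniquely as the direct sum of simple ideals, one per connected component of its Dynkin diagram, so g ≅ A_4 ⊕ B_6 (dimension 24 + 78 = 102).

A4 + B6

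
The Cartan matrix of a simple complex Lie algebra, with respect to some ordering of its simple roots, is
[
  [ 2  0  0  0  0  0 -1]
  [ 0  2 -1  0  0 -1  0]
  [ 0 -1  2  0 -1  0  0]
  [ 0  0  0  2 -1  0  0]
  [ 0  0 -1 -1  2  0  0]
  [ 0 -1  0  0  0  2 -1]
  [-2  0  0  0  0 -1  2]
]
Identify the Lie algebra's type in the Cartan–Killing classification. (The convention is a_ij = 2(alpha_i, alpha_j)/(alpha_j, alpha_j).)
type B_7

The matrix has rank 7 with 2's on the diagonal. Reading the off-diagonal entries as Dynkin edges (a single edge where a_ij = a_ji = -1; a double or triple edge where a_ij * a_ji = 2 or 3), the diagram is a chain of 7 nodes with a double edge at one end; the terminal node there is the unique short simple root (B_7). One simple-root ordering that puts it in standard form is (alpha_4, alpha_5, alpha_3, alpha_2, alpha_6, alpha_7, alpha_1). So the algebra is type B_7, i.e. so(15).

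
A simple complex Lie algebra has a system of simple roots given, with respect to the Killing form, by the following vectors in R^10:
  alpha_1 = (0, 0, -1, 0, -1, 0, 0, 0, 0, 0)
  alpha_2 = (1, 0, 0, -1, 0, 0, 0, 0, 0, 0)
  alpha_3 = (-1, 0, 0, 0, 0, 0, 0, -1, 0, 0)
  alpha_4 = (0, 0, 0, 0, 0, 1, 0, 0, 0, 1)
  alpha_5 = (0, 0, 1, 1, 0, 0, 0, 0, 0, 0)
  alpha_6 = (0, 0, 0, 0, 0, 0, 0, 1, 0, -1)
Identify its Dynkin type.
type A_6

Compute the Cartan integers a_ij = 2(alpha_i, alpha_j)/(alpha_j, alpha_j); the resulting 6x6 Cartan matrix is
[[2, 0, 0, 0, -1, 0], [0, 2, -1, 0, -1, 0], [0, -1, 2, 0, 0, -1], [0, 0, 0, 2, 0, -1], [-1, -1, 0, 0, 2, 0], [0, 0, -1, -1, 0, 2]].
All simple roots have the same length, so the diagram is simply laced. The associated Dynkin diagram is a chain of 6 nodes with single edges (A_6), so the type is A_6 (the algebra sl(7)).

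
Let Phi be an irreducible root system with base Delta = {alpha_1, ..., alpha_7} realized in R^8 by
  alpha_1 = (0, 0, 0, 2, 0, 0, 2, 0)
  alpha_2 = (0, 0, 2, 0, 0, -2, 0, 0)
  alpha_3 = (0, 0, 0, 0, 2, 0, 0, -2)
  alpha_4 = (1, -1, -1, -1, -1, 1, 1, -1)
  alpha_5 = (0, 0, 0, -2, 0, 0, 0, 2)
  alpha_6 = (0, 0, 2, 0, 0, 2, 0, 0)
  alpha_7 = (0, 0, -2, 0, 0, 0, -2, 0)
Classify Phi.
E_7

Compute the Cartan integers a_ij = 2(alpha_i, alpha_j)/(alpha_j, alpha_j); the resulting 7x7 Cartan matrix is
[[2, 0, 0, 0, -1, 0, -1], [0, 2, 0, -1, 0, 0, -1], [0, 0, 2, 0, -1, 0, 0], [0, -1, 0, 2, 0, 0, 0], [-1, 0, -1, 0, 2, 0, 0], [0, 0, 0, 0, 0, 2, -1], [-1, -1, 0, 0, 0, -1, 2]].
All simple roots have the same length, so the diagram is simply laced. The associated Dynkin diagram is a chain of 6 nodes with one extra node attached to the third node from one end (E_7), so the type is E_7.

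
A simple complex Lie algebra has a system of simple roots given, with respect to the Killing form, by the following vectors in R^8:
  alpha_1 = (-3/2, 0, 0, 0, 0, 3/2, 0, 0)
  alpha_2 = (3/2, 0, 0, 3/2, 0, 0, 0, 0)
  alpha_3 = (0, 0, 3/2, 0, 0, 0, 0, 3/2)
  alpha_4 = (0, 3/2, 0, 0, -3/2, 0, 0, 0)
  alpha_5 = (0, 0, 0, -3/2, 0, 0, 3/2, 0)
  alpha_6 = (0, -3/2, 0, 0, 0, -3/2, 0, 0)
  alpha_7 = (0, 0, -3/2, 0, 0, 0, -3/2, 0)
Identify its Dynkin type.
Compute the Cartan integers a_ij = 2(alpha_i, alpha_j)/(alpha_j, alpha_j); the resulting 7x7 Cartan matrix is
[[2, -1, 0, 0, 0, -1, 0], [-1, 2, 0, 0, -1, 0, 0], [0, 0, 2, 0, 0, 0, -1], [0, 0, 0, 2, 0, -1, 0], [0, -1, 0, 0, 2, 0, -1], [-1, 0, 0, -1, 0, 2, 0], [0, 0, -1, 0, -1, 0, 2]].
All simple roots have the same length, so the diagram is simply laced. The associated Dynkin diagram is a chain of 7 nodes with single edges (A_7), so the type is A_7 (the algebra sl(8)).

A_7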